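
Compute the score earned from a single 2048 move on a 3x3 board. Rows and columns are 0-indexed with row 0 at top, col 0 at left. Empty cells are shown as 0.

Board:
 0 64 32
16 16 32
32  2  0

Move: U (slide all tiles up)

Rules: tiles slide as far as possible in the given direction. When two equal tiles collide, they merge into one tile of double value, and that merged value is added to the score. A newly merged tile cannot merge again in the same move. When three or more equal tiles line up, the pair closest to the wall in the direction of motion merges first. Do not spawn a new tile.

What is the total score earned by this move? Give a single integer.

Slide up:
col 0: [0, 16, 32] -> [16, 32, 0]  score +0 (running 0)
col 1: [64, 16, 2] -> [64, 16, 2]  score +0 (running 0)
col 2: [32, 32, 0] -> [64, 0, 0]  score +64 (running 64)
Board after move:
16 64 64
32 16  0
 0  2  0

Answer: 64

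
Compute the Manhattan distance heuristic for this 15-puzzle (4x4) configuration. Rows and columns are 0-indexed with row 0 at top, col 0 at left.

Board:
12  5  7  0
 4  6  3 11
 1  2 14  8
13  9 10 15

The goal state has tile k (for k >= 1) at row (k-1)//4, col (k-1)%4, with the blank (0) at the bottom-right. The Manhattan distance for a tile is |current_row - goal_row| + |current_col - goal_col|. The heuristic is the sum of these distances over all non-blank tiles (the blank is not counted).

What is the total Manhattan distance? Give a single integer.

Tile 12: (0,0)->(2,3) = 5
Tile 5: (0,1)->(1,0) = 2
Tile 7: (0,2)->(1,2) = 1
Tile 4: (1,0)->(0,3) = 4
Tile 6: (1,1)->(1,1) = 0
Tile 3: (1,2)->(0,2) = 1
Tile 11: (1,3)->(2,2) = 2
Tile 1: (2,0)->(0,0) = 2
Tile 2: (2,1)->(0,1) = 2
Tile 14: (2,2)->(3,1) = 2
Tile 8: (2,3)->(1,3) = 1
Tile 13: (3,0)->(3,0) = 0
Tile 9: (3,1)->(2,0) = 2
Tile 10: (3,2)->(2,1) = 2
Tile 15: (3,3)->(3,2) = 1
Sum: 5 + 2 + 1 + 4 + 0 + 1 + 2 + 2 + 2 + 2 + 1 + 0 + 2 + 2 + 1 = 27

Answer: 27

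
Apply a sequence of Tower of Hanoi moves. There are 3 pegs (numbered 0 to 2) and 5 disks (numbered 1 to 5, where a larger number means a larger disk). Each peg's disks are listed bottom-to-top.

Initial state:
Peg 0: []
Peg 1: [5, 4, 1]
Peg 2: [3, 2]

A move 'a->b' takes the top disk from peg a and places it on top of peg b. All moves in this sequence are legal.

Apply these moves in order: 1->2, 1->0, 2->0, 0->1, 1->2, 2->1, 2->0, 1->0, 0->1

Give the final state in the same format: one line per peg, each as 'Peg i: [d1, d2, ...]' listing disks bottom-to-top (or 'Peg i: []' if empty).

After move 1 (1->2):
Peg 0: []
Peg 1: [5, 4]
Peg 2: [3, 2, 1]

After move 2 (1->0):
Peg 0: [4]
Peg 1: [5]
Peg 2: [3, 2, 1]

After move 3 (2->0):
Peg 0: [4, 1]
Peg 1: [5]
Peg 2: [3, 2]

After move 4 (0->1):
Peg 0: [4]
Peg 1: [5, 1]
Peg 2: [3, 2]

After move 5 (1->2):
Peg 0: [4]
Peg 1: [5]
Peg 2: [3, 2, 1]

After move 6 (2->1):
Peg 0: [4]
Peg 1: [5, 1]
Peg 2: [3, 2]

After move 7 (2->0):
Peg 0: [4, 2]
Peg 1: [5, 1]
Peg 2: [3]

After move 8 (1->0):
Peg 0: [4, 2, 1]
Peg 1: [5]
Peg 2: [3]

After move 9 (0->1):
Peg 0: [4, 2]
Peg 1: [5, 1]
Peg 2: [3]

Answer: Peg 0: [4, 2]
Peg 1: [5, 1]
Peg 2: [3]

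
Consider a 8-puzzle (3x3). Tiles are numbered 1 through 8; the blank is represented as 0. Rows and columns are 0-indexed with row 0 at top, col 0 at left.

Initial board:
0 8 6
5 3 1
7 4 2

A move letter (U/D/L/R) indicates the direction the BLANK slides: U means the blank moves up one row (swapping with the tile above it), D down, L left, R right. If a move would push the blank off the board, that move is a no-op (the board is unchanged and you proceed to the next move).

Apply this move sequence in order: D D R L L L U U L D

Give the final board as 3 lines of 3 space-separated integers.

Answer: 5 8 6
0 3 1
7 4 2

Derivation:
After move 1 (D):
5 8 6
0 3 1
7 4 2

After move 2 (D):
5 8 6
7 3 1
0 4 2

After move 3 (R):
5 8 6
7 3 1
4 0 2

After move 4 (L):
5 8 6
7 3 1
0 4 2

After move 5 (L):
5 8 6
7 3 1
0 4 2

After move 6 (L):
5 8 6
7 3 1
0 4 2

After move 7 (U):
5 8 6
0 3 1
7 4 2

After move 8 (U):
0 8 6
5 3 1
7 4 2

After move 9 (L):
0 8 6
5 3 1
7 4 2

After move 10 (D):
5 8 6
0 3 1
7 4 2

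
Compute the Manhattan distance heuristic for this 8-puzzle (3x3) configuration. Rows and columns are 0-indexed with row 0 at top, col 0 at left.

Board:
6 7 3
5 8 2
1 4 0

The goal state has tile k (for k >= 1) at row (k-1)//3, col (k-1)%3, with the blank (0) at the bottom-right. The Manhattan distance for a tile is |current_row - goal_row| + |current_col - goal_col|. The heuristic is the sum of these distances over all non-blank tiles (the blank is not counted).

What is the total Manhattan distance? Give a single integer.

Answer: 14

Derivation:
Tile 6: (0,0)->(1,2) = 3
Tile 7: (0,1)->(2,0) = 3
Tile 3: (0,2)->(0,2) = 0
Tile 5: (1,0)->(1,1) = 1
Tile 8: (1,1)->(2,1) = 1
Tile 2: (1,2)->(0,1) = 2
Tile 1: (2,0)->(0,0) = 2
Tile 4: (2,1)->(1,0) = 2
Sum: 3 + 3 + 0 + 1 + 1 + 2 + 2 + 2 = 14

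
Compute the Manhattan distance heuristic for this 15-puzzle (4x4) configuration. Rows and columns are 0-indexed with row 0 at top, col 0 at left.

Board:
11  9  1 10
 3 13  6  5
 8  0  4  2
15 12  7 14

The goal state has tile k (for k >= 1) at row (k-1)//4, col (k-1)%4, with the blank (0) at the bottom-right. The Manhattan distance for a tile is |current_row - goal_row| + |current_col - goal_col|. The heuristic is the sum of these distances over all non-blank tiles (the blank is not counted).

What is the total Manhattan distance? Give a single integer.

Answer: 43

Derivation:
Tile 11: at (0,0), goal (2,2), distance |0-2|+|0-2| = 4
Tile 9: at (0,1), goal (2,0), distance |0-2|+|1-0| = 3
Tile 1: at (0,2), goal (0,0), distance |0-0|+|2-0| = 2
Tile 10: at (0,3), goal (2,1), distance |0-2|+|3-1| = 4
Tile 3: at (1,0), goal (0,2), distance |1-0|+|0-2| = 3
Tile 13: at (1,1), goal (3,0), distance |1-3|+|1-0| = 3
Tile 6: at (1,2), goal (1,1), distance |1-1|+|2-1| = 1
Tile 5: at (1,3), goal (1,0), distance |1-1|+|3-0| = 3
Tile 8: at (2,0), goal (1,3), distance |2-1|+|0-3| = 4
Tile 4: at (2,2), goal (0,3), distance |2-0|+|2-3| = 3
Tile 2: at (2,3), goal (0,1), distance |2-0|+|3-1| = 4
Tile 15: at (3,0), goal (3,2), distance |3-3|+|0-2| = 2
Tile 12: at (3,1), goal (2,3), distance |3-2|+|1-3| = 3
Tile 7: at (3,2), goal (1,2), distance |3-1|+|2-2| = 2
Tile 14: at (3,3), goal (3,1), distance |3-3|+|3-1| = 2
Sum: 4 + 3 + 2 + 4 + 3 + 3 + 1 + 3 + 4 + 3 + 4 + 2 + 3 + 2 + 2 = 43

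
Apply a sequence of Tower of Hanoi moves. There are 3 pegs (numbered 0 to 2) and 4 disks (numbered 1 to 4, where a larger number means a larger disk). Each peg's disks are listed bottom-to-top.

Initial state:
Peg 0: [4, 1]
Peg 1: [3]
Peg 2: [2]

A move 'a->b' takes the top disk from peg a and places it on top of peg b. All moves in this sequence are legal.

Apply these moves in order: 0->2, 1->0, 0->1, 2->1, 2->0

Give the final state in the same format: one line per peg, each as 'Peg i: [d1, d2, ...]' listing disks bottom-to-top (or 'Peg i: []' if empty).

After move 1 (0->2):
Peg 0: [4]
Peg 1: [3]
Peg 2: [2, 1]

After move 2 (1->0):
Peg 0: [4, 3]
Peg 1: []
Peg 2: [2, 1]

After move 3 (0->1):
Peg 0: [4]
Peg 1: [3]
Peg 2: [2, 1]

After move 4 (2->1):
Peg 0: [4]
Peg 1: [3, 1]
Peg 2: [2]

After move 5 (2->0):
Peg 0: [4, 2]
Peg 1: [3, 1]
Peg 2: []

Answer: Peg 0: [4, 2]
Peg 1: [3, 1]
Peg 2: []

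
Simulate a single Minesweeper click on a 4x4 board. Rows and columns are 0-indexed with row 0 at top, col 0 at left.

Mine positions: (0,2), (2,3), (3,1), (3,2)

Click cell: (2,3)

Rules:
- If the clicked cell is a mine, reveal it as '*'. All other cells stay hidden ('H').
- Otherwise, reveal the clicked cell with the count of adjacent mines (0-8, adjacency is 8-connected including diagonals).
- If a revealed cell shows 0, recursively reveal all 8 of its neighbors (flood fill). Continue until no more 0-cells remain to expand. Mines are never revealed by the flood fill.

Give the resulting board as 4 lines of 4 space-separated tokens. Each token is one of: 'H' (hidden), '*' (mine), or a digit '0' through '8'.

H H H H
H H H H
H H H *
H H H H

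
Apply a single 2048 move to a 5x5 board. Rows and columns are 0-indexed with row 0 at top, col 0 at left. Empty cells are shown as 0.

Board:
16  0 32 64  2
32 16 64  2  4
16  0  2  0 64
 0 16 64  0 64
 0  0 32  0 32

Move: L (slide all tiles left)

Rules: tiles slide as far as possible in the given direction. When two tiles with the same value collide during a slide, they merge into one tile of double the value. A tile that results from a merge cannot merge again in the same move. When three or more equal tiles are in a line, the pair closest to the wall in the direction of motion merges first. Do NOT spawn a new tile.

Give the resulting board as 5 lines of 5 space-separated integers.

Slide left:
row 0: [16, 0, 32, 64, 2] -> [16, 32, 64, 2, 0]
row 1: [32, 16, 64, 2, 4] -> [32, 16, 64, 2, 4]
row 2: [16, 0, 2, 0, 64] -> [16, 2, 64, 0, 0]
row 3: [0, 16, 64, 0, 64] -> [16, 128, 0, 0, 0]
row 4: [0, 0, 32, 0, 32] -> [64, 0, 0, 0, 0]

Answer:  16  32  64   2   0
 32  16  64   2   4
 16   2  64   0   0
 16 128   0   0   0
 64   0   0   0   0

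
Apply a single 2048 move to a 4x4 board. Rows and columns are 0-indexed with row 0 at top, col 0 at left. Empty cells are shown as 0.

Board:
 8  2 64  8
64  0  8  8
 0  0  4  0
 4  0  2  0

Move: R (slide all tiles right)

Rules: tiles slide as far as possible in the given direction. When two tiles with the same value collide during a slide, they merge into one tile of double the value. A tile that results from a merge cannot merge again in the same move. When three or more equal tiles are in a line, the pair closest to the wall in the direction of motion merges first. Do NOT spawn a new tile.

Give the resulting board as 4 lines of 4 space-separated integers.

Answer:  8  2 64  8
 0  0 64 16
 0  0  0  4
 0  0  4  2

Derivation:
Slide right:
row 0: [8, 2, 64, 8] -> [8, 2, 64, 8]
row 1: [64, 0, 8, 8] -> [0, 0, 64, 16]
row 2: [0, 0, 4, 0] -> [0, 0, 0, 4]
row 3: [4, 0, 2, 0] -> [0, 0, 4, 2]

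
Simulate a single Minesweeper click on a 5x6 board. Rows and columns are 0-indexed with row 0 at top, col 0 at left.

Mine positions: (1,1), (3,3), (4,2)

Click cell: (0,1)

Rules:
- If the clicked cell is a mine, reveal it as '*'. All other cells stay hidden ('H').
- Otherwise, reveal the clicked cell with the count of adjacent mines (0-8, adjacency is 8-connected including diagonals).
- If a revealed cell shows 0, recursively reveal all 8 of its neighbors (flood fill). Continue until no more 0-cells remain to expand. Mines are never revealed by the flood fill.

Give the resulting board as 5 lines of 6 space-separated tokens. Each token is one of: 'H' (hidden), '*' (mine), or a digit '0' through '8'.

H 1 H H H H
H H H H H H
H H H H H H
H H H H H H
H H H H H H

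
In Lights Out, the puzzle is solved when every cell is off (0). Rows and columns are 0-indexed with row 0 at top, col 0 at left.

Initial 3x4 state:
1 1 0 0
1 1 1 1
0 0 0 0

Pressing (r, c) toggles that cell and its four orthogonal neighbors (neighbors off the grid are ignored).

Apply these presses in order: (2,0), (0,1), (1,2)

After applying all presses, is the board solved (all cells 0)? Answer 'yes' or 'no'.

Answer: no

Derivation:
After press 1 at (2,0):
1 1 0 0
0 1 1 1
1 1 0 0

After press 2 at (0,1):
0 0 1 0
0 0 1 1
1 1 0 0

After press 3 at (1,2):
0 0 0 0
0 1 0 0
1 1 1 0

Lights still on: 4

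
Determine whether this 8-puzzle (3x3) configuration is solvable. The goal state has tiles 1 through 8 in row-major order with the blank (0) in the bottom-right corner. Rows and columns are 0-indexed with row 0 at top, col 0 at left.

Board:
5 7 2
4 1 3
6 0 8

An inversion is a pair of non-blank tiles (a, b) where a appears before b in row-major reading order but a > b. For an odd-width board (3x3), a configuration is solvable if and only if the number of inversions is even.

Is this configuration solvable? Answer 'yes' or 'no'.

Answer: yes

Derivation:
Inversions (pairs i<j in row-major order where tile[i] > tile[j] > 0): 12
12 is even, so the puzzle is solvable.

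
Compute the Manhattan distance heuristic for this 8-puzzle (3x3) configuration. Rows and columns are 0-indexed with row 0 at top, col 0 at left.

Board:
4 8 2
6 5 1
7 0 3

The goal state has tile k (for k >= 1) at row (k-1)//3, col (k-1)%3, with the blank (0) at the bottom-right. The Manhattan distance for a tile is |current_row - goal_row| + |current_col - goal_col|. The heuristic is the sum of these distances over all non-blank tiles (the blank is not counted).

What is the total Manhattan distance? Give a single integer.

Answer: 11

Derivation:
Tile 4: at (0,0), goal (1,0), distance |0-1|+|0-0| = 1
Tile 8: at (0,1), goal (2,1), distance |0-2|+|1-1| = 2
Tile 2: at (0,2), goal (0,1), distance |0-0|+|2-1| = 1
Tile 6: at (1,0), goal (1,2), distance |1-1|+|0-2| = 2
Tile 5: at (1,1), goal (1,1), distance |1-1|+|1-1| = 0
Tile 1: at (1,2), goal (0,0), distance |1-0|+|2-0| = 3
Tile 7: at (2,0), goal (2,0), distance |2-2|+|0-0| = 0
Tile 3: at (2,2), goal (0,2), distance |2-0|+|2-2| = 2
Sum: 1 + 2 + 1 + 2 + 0 + 3 + 0 + 2 = 11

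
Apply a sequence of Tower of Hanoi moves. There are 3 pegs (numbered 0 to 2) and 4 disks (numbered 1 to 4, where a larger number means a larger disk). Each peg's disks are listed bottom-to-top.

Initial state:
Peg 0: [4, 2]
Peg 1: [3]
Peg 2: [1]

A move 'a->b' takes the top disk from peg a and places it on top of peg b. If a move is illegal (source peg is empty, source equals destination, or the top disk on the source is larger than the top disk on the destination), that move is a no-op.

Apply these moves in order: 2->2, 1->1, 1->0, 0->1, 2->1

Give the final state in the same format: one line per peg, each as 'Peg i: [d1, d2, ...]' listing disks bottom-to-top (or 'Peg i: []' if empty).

Answer: Peg 0: [4]
Peg 1: [3, 2, 1]
Peg 2: []

Derivation:
After move 1 (2->2):
Peg 0: [4, 2]
Peg 1: [3]
Peg 2: [1]

After move 2 (1->1):
Peg 0: [4, 2]
Peg 1: [3]
Peg 2: [1]

After move 3 (1->0):
Peg 0: [4, 2]
Peg 1: [3]
Peg 2: [1]

After move 4 (0->1):
Peg 0: [4]
Peg 1: [3, 2]
Peg 2: [1]

After move 5 (2->1):
Peg 0: [4]
Peg 1: [3, 2, 1]
Peg 2: []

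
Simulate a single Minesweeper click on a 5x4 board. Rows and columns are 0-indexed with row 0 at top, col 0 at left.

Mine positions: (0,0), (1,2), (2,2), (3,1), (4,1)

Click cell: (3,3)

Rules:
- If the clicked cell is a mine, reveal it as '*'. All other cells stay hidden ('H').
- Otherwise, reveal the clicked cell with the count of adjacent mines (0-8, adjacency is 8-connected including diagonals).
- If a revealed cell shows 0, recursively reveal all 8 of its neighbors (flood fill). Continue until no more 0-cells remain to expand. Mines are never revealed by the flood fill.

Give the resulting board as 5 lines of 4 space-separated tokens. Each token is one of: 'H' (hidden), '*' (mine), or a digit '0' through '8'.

H H H H
H H H H
H H H H
H H H 1
H H H H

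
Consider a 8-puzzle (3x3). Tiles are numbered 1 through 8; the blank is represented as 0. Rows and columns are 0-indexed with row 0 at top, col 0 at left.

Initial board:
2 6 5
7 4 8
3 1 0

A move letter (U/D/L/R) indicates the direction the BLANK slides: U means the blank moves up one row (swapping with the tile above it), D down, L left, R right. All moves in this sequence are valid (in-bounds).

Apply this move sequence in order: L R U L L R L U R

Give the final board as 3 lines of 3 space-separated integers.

Answer: 6 0 5
2 7 4
3 1 8

Derivation:
After move 1 (L):
2 6 5
7 4 8
3 0 1

After move 2 (R):
2 6 5
7 4 8
3 1 0

After move 3 (U):
2 6 5
7 4 0
3 1 8

After move 4 (L):
2 6 5
7 0 4
3 1 8

After move 5 (L):
2 6 5
0 7 4
3 1 8

After move 6 (R):
2 6 5
7 0 4
3 1 8

After move 7 (L):
2 6 5
0 7 4
3 1 8

After move 8 (U):
0 6 5
2 7 4
3 1 8

After move 9 (R):
6 0 5
2 7 4
3 1 8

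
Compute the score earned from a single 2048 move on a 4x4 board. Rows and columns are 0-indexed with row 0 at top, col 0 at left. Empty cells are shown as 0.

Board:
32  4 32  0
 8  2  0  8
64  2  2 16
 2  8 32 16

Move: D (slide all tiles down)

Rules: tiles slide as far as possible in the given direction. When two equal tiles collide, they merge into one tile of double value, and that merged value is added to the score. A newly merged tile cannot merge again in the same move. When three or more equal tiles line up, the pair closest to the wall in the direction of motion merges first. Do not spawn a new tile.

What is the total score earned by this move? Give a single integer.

Slide down:
col 0: [32, 8, 64, 2] -> [32, 8, 64, 2]  score +0 (running 0)
col 1: [4, 2, 2, 8] -> [0, 4, 4, 8]  score +4 (running 4)
col 2: [32, 0, 2, 32] -> [0, 32, 2, 32]  score +0 (running 4)
col 3: [0, 8, 16, 16] -> [0, 0, 8, 32]  score +32 (running 36)
Board after move:
32  0  0  0
 8  4 32  0
64  4  2  8
 2  8 32 32

Answer: 36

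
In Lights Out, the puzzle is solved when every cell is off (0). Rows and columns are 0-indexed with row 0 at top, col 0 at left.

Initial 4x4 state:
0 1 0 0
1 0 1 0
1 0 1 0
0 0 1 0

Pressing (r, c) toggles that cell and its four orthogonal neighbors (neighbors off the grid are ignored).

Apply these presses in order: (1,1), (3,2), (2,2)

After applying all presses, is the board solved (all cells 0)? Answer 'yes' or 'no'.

After press 1 at (1,1):
0 0 0 0
0 1 0 0
1 1 1 0
0 0 1 0

After press 2 at (3,2):
0 0 0 0
0 1 0 0
1 1 0 0
0 1 0 1

After press 3 at (2,2):
0 0 0 0
0 1 1 0
1 0 1 1
0 1 1 1

Lights still on: 8

Answer: no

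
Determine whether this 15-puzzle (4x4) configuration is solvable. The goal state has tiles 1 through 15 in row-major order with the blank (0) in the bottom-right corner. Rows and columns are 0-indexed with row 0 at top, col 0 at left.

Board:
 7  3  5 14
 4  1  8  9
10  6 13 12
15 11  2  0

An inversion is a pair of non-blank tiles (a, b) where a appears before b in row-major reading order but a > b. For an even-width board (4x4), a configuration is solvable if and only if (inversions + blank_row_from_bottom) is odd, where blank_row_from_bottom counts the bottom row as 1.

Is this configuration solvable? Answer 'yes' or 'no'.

Inversions: 38
Blank is in row 3 (0-indexed from top), which is row 1 counting from the bottom (bottom = 1).
38 + 1 = 39, which is odd, so the puzzle is solvable.

Answer: yes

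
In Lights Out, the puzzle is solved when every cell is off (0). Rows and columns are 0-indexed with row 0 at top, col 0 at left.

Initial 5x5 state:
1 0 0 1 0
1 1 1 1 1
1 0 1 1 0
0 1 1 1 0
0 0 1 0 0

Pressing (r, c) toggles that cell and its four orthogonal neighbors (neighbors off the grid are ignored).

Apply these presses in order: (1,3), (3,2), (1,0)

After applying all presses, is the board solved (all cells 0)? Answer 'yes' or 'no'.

After press 1 at (1,3):
1 0 0 0 0
1 1 0 0 0
1 0 1 0 0
0 1 1 1 0
0 0 1 0 0

After press 2 at (3,2):
1 0 0 0 0
1 1 0 0 0
1 0 0 0 0
0 0 0 0 0
0 0 0 0 0

After press 3 at (1,0):
0 0 0 0 0
0 0 0 0 0
0 0 0 0 0
0 0 0 0 0
0 0 0 0 0

Lights still on: 0

Answer: yes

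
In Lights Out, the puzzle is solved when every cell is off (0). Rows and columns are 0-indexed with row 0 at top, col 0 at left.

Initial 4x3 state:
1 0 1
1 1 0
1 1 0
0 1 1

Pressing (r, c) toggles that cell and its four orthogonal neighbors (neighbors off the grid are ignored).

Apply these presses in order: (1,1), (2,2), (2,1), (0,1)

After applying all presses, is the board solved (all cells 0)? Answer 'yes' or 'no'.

After press 1 at (1,1):
1 1 1
0 0 1
1 0 0
0 1 1

After press 2 at (2,2):
1 1 1
0 0 0
1 1 1
0 1 0

After press 3 at (2,1):
1 1 1
0 1 0
0 0 0
0 0 0

After press 4 at (0,1):
0 0 0
0 0 0
0 0 0
0 0 0

Lights still on: 0

Answer: yes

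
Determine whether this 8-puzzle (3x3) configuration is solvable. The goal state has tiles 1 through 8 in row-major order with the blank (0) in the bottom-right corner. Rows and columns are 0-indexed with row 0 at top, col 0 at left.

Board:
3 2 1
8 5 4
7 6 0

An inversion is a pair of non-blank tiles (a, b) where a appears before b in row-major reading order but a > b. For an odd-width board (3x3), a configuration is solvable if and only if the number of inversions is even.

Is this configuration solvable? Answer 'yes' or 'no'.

Inversions (pairs i<j in row-major order where tile[i] > tile[j] > 0): 9
9 is odd, so the puzzle is not solvable.

Answer: no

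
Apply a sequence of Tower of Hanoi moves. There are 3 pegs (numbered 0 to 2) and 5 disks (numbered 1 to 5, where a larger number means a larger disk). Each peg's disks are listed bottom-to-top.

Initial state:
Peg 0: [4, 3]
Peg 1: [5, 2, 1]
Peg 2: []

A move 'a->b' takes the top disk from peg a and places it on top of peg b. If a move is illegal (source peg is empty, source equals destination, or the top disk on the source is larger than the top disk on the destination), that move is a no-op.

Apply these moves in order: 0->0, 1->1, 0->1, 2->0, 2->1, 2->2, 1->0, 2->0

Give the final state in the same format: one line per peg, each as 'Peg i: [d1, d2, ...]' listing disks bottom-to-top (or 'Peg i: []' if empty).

After move 1 (0->0):
Peg 0: [4, 3]
Peg 1: [5, 2, 1]
Peg 2: []

After move 2 (1->1):
Peg 0: [4, 3]
Peg 1: [5, 2, 1]
Peg 2: []

After move 3 (0->1):
Peg 0: [4, 3]
Peg 1: [5, 2, 1]
Peg 2: []

After move 4 (2->0):
Peg 0: [4, 3]
Peg 1: [5, 2, 1]
Peg 2: []

After move 5 (2->1):
Peg 0: [4, 3]
Peg 1: [5, 2, 1]
Peg 2: []

After move 6 (2->2):
Peg 0: [4, 3]
Peg 1: [5, 2, 1]
Peg 2: []

After move 7 (1->0):
Peg 0: [4, 3, 1]
Peg 1: [5, 2]
Peg 2: []

After move 8 (2->0):
Peg 0: [4, 3, 1]
Peg 1: [5, 2]
Peg 2: []

Answer: Peg 0: [4, 3, 1]
Peg 1: [5, 2]
Peg 2: []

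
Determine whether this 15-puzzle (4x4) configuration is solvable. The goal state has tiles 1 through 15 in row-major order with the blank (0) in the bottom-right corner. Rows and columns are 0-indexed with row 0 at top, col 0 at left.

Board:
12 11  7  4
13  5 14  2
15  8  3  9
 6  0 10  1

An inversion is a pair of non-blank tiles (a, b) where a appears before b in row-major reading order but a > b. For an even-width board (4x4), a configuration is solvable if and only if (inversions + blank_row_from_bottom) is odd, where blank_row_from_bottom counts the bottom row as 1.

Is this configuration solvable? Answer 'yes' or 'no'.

Inversions: 63
Blank is in row 3 (0-indexed from top), which is row 1 counting from the bottom (bottom = 1).
63 + 1 = 64, which is even, so the puzzle is not solvable.

Answer: no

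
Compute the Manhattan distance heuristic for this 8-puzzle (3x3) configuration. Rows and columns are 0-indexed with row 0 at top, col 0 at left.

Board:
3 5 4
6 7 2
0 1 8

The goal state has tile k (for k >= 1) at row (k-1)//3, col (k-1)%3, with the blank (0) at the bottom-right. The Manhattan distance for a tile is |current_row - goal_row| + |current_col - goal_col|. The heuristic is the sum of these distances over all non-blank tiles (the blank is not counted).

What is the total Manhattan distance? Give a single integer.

Answer: 16

Derivation:
Tile 3: (0,0)->(0,2) = 2
Tile 5: (0,1)->(1,1) = 1
Tile 4: (0,2)->(1,0) = 3
Tile 6: (1,0)->(1,2) = 2
Tile 7: (1,1)->(2,0) = 2
Tile 2: (1,2)->(0,1) = 2
Tile 1: (2,1)->(0,0) = 3
Tile 8: (2,2)->(2,1) = 1
Sum: 2 + 1 + 3 + 2 + 2 + 2 + 3 + 1 = 16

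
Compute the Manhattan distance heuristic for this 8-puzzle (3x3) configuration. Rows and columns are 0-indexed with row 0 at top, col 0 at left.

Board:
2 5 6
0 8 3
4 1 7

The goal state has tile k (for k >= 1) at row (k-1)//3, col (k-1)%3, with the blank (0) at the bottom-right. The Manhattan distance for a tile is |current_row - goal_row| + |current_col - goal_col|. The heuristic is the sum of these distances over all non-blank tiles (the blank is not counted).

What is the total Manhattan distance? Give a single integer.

Tile 2: at (0,0), goal (0,1), distance |0-0|+|0-1| = 1
Tile 5: at (0,1), goal (1,1), distance |0-1|+|1-1| = 1
Tile 6: at (0,2), goal (1,2), distance |0-1|+|2-2| = 1
Tile 8: at (1,1), goal (2,1), distance |1-2|+|1-1| = 1
Tile 3: at (1,2), goal (0,2), distance |1-0|+|2-2| = 1
Tile 4: at (2,0), goal (1,0), distance |2-1|+|0-0| = 1
Tile 1: at (2,1), goal (0,0), distance |2-0|+|1-0| = 3
Tile 7: at (2,2), goal (2,0), distance |2-2|+|2-0| = 2
Sum: 1 + 1 + 1 + 1 + 1 + 1 + 3 + 2 = 11

Answer: 11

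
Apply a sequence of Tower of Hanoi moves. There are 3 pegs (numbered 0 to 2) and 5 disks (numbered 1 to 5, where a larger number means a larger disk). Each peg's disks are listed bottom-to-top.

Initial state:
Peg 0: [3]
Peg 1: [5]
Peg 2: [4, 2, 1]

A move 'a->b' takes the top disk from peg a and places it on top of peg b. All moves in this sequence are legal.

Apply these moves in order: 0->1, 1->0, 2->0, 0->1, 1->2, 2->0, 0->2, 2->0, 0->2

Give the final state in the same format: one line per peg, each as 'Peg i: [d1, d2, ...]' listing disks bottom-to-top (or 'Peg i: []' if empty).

Answer: Peg 0: [3]
Peg 1: [5]
Peg 2: [4, 2, 1]

Derivation:
After move 1 (0->1):
Peg 0: []
Peg 1: [5, 3]
Peg 2: [4, 2, 1]

After move 2 (1->0):
Peg 0: [3]
Peg 1: [5]
Peg 2: [4, 2, 1]

After move 3 (2->0):
Peg 0: [3, 1]
Peg 1: [5]
Peg 2: [4, 2]

After move 4 (0->1):
Peg 0: [3]
Peg 1: [5, 1]
Peg 2: [4, 2]

After move 5 (1->2):
Peg 0: [3]
Peg 1: [5]
Peg 2: [4, 2, 1]

After move 6 (2->0):
Peg 0: [3, 1]
Peg 1: [5]
Peg 2: [4, 2]

After move 7 (0->2):
Peg 0: [3]
Peg 1: [5]
Peg 2: [4, 2, 1]

After move 8 (2->0):
Peg 0: [3, 1]
Peg 1: [5]
Peg 2: [4, 2]

After move 9 (0->2):
Peg 0: [3]
Peg 1: [5]
Peg 2: [4, 2, 1]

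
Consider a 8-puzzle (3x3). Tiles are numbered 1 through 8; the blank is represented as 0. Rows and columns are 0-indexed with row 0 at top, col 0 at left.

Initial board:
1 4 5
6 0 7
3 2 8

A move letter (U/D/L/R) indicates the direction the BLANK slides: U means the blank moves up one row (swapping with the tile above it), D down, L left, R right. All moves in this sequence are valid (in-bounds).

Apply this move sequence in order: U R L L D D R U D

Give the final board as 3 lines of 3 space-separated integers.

Answer: 6 1 5
3 4 7
2 0 8

Derivation:
After move 1 (U):
1 0 5
6 4 7
3 2 8

After move 2 (R):
1 5 0
6 4 7
3 2 8

After move 3 (L):
1 0 5
6 4 7
3 2 8

After move 4 (L):
0 1 5
6 4 7
3 2 8

After move 5 (D):
6 1 5
0 4 7
3 2 8

After move 6 (D):
6 1 5
3 4 7
0 2 8

After move 7 (R):
6 1 5
3 4 7
2 0 8

After move 8 (U):
6 1 5
3 0 7
2 4 8

After move 9 (D):
6 1 5
3 4 7
2 0 8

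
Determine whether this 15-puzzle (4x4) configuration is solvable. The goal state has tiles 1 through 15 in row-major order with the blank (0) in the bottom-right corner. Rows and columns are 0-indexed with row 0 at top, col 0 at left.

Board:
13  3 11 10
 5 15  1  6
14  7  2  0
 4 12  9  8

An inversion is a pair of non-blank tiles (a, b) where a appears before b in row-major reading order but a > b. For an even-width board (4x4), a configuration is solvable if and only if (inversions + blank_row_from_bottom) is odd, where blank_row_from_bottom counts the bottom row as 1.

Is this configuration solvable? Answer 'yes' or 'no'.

Inversions: 56
Blank is in row 2 (0-indexed from top), which is row 2 counting from the bottom (bottom = 1).
56 + 2 = 58, which is even, so the puzzle is not solvable.

Answer: no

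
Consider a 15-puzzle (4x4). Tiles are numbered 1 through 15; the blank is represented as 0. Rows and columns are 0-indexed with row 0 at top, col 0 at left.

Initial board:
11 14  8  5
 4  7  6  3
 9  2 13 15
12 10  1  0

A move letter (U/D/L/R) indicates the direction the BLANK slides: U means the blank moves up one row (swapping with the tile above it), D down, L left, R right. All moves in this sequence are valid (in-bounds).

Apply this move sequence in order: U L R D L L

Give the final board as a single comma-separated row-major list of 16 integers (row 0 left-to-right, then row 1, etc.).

Answer: 11, 14, 8, 5, 4, 7, 6, 3, 9, 2, 13, 15, 12, 0, 10, 1

Derivation:
After move 1 (U):
11 14  8  5
 4  7  6  3
 9  2 13  0
12 10  1 15

After move 2 (L):
11 14  8  5
 4  7  6  3
 9  2  0 13
12 10  1 15

After move 3 (R):
11 14  8  5
 4  7  6  3
 9  2 13  0
12 10  1 15

After move 4 (D):
11 14  8  5
 4  7  6  3
 9  2 13 15
12 10  1  0

After move 5 (L):
11 14  8  5
 4  7  6  3
 9  2 13 15
12 10  0  1

After move 6 (L):
11 14  8  5
 4  7  6  3
 9  2 13 15
12  0 10  1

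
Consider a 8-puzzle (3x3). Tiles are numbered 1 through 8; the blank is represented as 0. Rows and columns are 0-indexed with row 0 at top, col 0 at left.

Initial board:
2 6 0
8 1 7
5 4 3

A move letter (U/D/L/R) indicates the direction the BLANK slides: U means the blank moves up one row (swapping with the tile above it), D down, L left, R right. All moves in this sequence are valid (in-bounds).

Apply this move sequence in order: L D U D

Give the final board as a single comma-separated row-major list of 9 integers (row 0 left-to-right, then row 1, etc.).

After move 1 (L):
2 0 6
8 1 7
5 4 3

After move 2 (D):
2 1 6
8 0 7
5 4 3

After move 3 (U):
2 0 6
8 1 7
5 4 3

After move 4 (D):
2 1 6
8 0 7
5 4 3

Answer: 2, 1, 6, 8, 0, 7, 5, 4, 3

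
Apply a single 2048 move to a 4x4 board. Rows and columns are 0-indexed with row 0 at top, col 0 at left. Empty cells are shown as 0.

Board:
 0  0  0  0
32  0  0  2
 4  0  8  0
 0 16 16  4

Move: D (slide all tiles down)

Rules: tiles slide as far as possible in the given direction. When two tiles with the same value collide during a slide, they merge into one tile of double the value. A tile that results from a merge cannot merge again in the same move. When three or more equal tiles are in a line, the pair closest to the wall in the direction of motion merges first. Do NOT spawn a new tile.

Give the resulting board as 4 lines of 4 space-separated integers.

Slide down:
col 0: [0, 32, 4, 0] -> [0, 0, 32, 4]
col 1: [0, 0, 0, 16] -> [0, 0, 0, 16]
col 2: [0, 0, 8, 16] -> [0, 0, 8, 16]
col 3: [0, 2, 0, 4] -> [0, 0, 2, 4]

Answer:  0  0  0  0
 0  0  0  0
32  0  8  2
 4 16 16  4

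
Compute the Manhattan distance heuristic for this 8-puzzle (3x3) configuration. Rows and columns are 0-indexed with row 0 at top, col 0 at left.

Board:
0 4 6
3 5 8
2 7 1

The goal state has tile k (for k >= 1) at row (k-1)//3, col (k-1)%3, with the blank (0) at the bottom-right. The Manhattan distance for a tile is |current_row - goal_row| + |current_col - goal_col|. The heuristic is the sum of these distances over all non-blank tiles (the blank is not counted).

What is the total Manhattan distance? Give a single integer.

Tile 4: (0,1)->(1,0) = 2
Tile 6: (0,2)->(1,2) = 1
Tile 3: (1,0)->(0,2) = 3
Tile 5: (1,1)->(1,1) = 0
Tile 8: (1,2)->(2,1) = 2
Tile 2: (2,0)->(0,1) = 3
Tile 7: (2,1)->(2,0) = 1
Tile 1: (2,2)->(0,0) = 4
Sum: 2 + 1 + 3 + 0 + 2 + 3 + 1 + 4 = 16

Answer: 16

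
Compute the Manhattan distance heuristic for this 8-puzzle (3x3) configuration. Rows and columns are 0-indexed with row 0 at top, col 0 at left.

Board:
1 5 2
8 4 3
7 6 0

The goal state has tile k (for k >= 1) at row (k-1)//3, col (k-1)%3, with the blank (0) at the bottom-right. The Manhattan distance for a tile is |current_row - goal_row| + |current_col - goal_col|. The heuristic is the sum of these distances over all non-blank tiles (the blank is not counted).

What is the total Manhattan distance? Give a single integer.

Answer: 8

Derivation:
Tile 1: (0,0)->(0,0) = 0
Tile 5: (0,1)->(1,1) = 1
Tile 2: (0,2)->(0,1) = 1
Tile 8: (1,0)->(2,1) = 2
Tile 4: (1,1)->(1,0) = 1
Tile 3: (1,2)->(0,2) = 1
Tile 7: (2,0)->(2,0) = 0
Tile 6: (2,1)->(1,2) = 2
Sum: 0 + 1 + 1 + 2 + 1 + 1 + 0 + 2 = 8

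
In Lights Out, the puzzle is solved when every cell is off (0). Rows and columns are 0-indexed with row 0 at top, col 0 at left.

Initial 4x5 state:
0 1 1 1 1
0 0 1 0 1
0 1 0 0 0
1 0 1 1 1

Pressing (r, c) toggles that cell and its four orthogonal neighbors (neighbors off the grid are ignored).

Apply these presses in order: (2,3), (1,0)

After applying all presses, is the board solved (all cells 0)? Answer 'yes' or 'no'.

Answer: no

Derivation:
After press 1 at (2,3):
0 1 1 1 1
0 0 1 1 1
0 1 1 1 1
1 0 1 0 1

After press 2 at (1,0):
1 1 1 1 1
1 1 1 1 1
1 1 1 1 1
1 0 1 0 1

Lights still on: 18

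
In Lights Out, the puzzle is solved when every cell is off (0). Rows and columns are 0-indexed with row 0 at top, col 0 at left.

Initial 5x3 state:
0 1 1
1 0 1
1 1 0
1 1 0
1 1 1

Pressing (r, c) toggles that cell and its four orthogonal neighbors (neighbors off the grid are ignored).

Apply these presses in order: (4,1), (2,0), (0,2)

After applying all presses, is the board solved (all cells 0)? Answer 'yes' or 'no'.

After press 1 at (4,1):
0 1 1
1 0 1
1 1 0
1 0 0
0 0 0

After press 2 at (2,0):
0 1 1
0 0 1
0 0 0
0 0 0
0 0 0

After press 3 at (0,2):
0 0 0
0 0 0
0 0 0
0 0 0
0 0 0

Lights still on: 0

Answer: yes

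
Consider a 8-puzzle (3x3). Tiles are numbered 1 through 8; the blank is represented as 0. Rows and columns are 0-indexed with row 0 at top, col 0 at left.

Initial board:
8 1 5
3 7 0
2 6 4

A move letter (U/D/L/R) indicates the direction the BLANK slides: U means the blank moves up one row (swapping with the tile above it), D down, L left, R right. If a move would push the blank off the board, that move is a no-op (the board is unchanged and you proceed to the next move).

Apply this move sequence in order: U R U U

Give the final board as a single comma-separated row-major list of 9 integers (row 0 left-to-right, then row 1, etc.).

After move 1 (U):
8 1 0
3 7 5
2 6 4

After move 2 (R):
8 1 0
3 7 5
2 6 4

After move 3 (U):
8 1 0
3 7 5
2 6 4

After move 4 (U):
8 1 0
3 7 5
2 6 4

Answer: 8, 1, 0, 3, 7, 5, 2, 6, 4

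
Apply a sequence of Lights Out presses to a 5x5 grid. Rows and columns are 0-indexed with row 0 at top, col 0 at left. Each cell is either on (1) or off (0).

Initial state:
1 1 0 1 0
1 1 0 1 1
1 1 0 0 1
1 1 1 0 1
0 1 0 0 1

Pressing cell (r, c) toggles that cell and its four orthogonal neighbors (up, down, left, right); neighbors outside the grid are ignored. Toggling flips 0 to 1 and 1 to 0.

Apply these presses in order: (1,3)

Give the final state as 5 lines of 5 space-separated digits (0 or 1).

Answer: 1 1 0 0 0
1 1 1 0 0
1 1 0 1 1
1 1 1 0 1
0 1 0 0 1

Derivation:
After press 1 at (1,3):
1 1 0 0 0
1 1 1 0 0
1 1 0 1 1
1 1 1 0 1
0 1 0 0 1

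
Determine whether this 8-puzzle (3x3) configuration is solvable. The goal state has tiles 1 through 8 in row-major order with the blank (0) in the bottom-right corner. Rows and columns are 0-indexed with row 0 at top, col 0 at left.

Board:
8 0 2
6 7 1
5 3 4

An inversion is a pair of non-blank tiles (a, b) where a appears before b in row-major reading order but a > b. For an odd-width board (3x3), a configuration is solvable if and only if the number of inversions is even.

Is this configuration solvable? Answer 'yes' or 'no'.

Inversions (pairs i<j in row-major order where tile[i] > tile[j] > 0): 18
18 is even, so the puzzle is solvable.

Answer: yes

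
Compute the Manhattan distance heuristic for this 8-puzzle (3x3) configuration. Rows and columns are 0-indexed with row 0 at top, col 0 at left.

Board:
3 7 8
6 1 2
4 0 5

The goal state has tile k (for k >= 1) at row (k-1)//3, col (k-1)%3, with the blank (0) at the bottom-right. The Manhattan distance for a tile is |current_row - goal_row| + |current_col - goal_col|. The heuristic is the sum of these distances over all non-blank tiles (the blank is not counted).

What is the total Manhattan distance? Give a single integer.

Tile 3: (0,0)->(0,2) = 2
Tile 7: (0,1)->(2,0) = 3
Tile 8: (0,2)->(2,1) = 3
Tile 6: (1,0)->(1,2) = 2
Tile 1: (1,1)->(0,0) = 2
Tile 2: (1,2)->(0,1) = 2
Tile 4: (2,0)->(1,0) = 1
Tile 5: (2,2)->(1,1) = 2
Sum: 2 + 3 + 3 + 2 + 2 + 2 + 1 + 2 = 17

Answer: 17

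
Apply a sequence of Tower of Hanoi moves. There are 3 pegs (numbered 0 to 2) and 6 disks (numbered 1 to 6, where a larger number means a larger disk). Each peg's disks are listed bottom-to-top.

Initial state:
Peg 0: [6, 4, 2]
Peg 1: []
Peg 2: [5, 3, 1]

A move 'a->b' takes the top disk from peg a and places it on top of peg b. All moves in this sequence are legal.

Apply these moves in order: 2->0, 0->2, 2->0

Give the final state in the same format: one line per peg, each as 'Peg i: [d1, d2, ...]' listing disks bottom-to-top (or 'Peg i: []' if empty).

After move 1 (2->0):
Peg 0: [6, 4, 2, 1]
Peg 1: []
Peg 2: [5, 3]

After move 2 (0->2):
Peg 0: [6, 4, 2]
Peg 1: []
Peg 2: [5, 3, 1]

After move 3 (2->0):
Peg 0: [6, 4, 2, 1]
Peg 1: []
Peg 2: [5, 3]

Answer: Peg 0: [6, 4, 2, 1]
Peg 1: []
Peg 2: [5, 3]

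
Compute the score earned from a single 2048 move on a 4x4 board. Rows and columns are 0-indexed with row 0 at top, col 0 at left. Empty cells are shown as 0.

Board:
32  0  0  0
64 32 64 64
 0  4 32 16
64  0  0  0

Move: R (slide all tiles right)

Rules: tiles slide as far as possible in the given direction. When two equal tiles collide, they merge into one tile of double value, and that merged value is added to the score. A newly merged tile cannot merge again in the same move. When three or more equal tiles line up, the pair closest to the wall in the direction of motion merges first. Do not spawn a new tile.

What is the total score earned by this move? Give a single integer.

Answer: 128

Derivation:
Slide right:
row 0: [32, 0, 0, 0] -> [0, 0, 0, 32]  score +0 (running 0)
row 1: [64, 32, 64, 64] -> [0, 64, 32, 128]  score +128 (running 128)
row 2: [0, 4, 32, 16] -> [0, 4, 32, 16]  score +0 (running 128)
row 3: [64, 0, 0, 0] -> [0, 0, 0, 64]  score +0 (running 128)
Board after move:
  0   0   0  32
  0  64  32 128
  0   4  32  16
  0   0   0  64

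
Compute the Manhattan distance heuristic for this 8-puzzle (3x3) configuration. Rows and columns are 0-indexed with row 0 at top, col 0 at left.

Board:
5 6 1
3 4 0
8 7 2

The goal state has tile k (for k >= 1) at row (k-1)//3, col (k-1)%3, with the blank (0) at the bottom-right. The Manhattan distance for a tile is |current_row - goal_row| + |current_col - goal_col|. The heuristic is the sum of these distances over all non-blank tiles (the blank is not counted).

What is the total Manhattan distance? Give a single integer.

Tile 5: (0,0)->(1,1) = 2
Tile 6: (0,1)->(1,2) = 2
Tile 1: (0,2)->(0,0) = 2
Tile 3: (1,0)->(0,2) = 3
Tile 4: (1,1)->(1,0) = 1
Tile 8: (2,0)->(2,1) = 1
Tile 7: (2,1)->(2,0) = 1
Tile 2: (2,2)->(0,1) = 3
Sum: 2 + 2 + 2 + 3 + 1 + 1 + 1 + 3 = 15

Answer: 15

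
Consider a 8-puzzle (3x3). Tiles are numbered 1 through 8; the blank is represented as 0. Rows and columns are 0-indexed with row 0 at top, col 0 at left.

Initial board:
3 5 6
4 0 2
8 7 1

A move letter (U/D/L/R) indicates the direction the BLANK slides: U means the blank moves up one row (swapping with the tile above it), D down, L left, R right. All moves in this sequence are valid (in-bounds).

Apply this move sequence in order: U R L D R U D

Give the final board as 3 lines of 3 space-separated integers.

After move 1 (U):
3 0 6
4 5 2
8 7 1

After move 2 (R):
3 6 0
4 5 2
8 7 1

After move 3 (L):
3 0 6
4 5 2
8 7 1

After move 4 (D):
3 5 6
4 0 2
8 7 1

After move 5 (R):
3 5 6
4 2 0
8 7 1

After move 6 (U):
3 5 0
4 2 6
8 7 1

After move 7 (D):
3 5 6
4 2 0
8 7 1

Answer: 3 5 6
4 2 0
8 7 1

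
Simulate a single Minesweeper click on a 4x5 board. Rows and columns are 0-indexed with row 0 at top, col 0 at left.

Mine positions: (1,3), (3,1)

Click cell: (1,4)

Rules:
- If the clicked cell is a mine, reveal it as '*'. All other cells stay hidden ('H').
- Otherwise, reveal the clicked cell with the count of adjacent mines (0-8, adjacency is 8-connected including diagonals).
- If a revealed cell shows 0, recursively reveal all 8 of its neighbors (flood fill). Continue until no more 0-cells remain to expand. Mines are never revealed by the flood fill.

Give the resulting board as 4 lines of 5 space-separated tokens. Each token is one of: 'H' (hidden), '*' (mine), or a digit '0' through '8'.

H H H H H
H H H H 1
H H H H H
H H H H H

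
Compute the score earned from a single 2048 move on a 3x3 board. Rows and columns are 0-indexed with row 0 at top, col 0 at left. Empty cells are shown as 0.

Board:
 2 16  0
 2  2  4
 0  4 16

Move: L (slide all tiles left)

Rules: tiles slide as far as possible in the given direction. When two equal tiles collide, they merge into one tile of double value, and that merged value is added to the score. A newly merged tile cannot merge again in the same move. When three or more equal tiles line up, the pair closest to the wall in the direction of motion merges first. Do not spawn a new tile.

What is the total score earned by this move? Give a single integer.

Answer: 4

Derivation:
Slide left:
row 0: [2, 16, 0] -> [2, 16, 0]  score +0 (running 0)
row 1: [2, 2, 4] -> [4, 4, 0]  score +4 (running 4)
row 2: [0, 4, 16] -> [4, 16, 0]  score +0 (running 4)
Board after move:
 2 16  0
 4  4  0
 4 16  0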